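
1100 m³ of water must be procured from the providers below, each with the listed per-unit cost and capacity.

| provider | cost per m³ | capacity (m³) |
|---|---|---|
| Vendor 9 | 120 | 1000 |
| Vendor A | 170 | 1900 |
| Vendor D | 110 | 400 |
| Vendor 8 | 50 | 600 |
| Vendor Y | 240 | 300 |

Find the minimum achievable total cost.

86000

Fill from the cheapest provider first.
Vendor 8 (50): use full 600 — 500 m³ to go.
Vendor D (110): use full 400 — 100 m³ to go.
Take 100 from Vendor 9 at 120 to finish.
Vendor A, Vendor Y: unused.
Cost = 600×50 + 400×110 + 100×120 = 86000.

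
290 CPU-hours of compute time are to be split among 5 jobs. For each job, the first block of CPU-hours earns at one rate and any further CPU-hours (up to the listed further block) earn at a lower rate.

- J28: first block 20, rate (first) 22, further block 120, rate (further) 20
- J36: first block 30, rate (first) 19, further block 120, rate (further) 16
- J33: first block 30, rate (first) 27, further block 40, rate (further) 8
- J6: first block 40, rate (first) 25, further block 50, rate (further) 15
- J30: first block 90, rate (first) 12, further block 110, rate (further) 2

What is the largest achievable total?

6020

Treat each block as its own option and order by rate: J33/T1 27 > J6/T1 25 > J28/T1 22 > J28/T2 20 > J36/T1 19 > J36/T2 16 > J6/T2 15 > J30/T1 12 > J33/T2 8 > J30/T2 2.
J33 T1 at 27: fill all 30 → 260 left.
J6/T1 (25): +40 → 220 left.
Fill J28 T1 block (20 at 22) → 200 left.
J28/T2 (20): +120 → 80 left.
Fill J36 T1 block (30 at 19) → 50 left.
J36/T2: +50 of 120 at 16; pool empty.
Total = 27×30 + 25×40 + 22×20 + 20×120 + 19×30 + 16×50 = 6020.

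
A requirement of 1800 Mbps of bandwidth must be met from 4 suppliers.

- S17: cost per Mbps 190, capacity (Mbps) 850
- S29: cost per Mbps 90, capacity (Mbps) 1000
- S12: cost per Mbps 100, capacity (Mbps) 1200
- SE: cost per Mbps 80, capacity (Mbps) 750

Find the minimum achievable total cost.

Cheapest first:
SE at 80: take all 750 Mbps — 1050 still needed.
S29 at 90: take all 1000 Mbps — 50 still needed.
S12 (100): take the remaining 50 — done.
S17: unused.
Cost = 750×80 + 1000×90 + 50×100 = 155000.

155000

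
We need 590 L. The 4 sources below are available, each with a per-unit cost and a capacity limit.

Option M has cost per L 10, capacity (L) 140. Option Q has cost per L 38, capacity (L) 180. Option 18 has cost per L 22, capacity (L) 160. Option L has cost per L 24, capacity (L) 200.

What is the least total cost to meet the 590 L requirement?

Fill from the cheapest source first.
Option M at 10: take all 140 L ; 450 still needed.
Option 18 (22): use full 160 ; 290 L to go.
Option L (24): use full 200 ; 90 L to go.
Option Q at 38: take 90 of its 180 ; requirement met.
Cost = 140×10 + 160×22 + 200×24 + 90×38 = 13140.

13140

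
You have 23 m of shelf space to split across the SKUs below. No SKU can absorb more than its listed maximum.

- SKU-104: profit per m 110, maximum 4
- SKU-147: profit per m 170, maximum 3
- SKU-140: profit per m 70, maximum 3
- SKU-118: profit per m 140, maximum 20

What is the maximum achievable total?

3310

Rank by profit per m: SKU-147 170 > SKU-118 140 > SKU-104 110 > SKU-140 70.
SKU-147 takes 3 to reach its cap of 3 ; 20 left.
Give SKU-118 20 to hit its cap of 20 ; 0 left.
Total = 170×3 + 140×20 = 3310.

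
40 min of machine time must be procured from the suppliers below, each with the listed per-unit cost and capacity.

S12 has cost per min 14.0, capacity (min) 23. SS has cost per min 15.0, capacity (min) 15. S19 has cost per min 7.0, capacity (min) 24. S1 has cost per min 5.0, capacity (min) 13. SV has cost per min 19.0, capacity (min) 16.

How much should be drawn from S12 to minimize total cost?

3

Cheapest first:
S1 (5.0): use full 13 — 27 min to go.
Take 24 from S19 at 7.0 — need 3 more.
Take 3 from S12 at 14.0 to finish.
SS, SV: unused.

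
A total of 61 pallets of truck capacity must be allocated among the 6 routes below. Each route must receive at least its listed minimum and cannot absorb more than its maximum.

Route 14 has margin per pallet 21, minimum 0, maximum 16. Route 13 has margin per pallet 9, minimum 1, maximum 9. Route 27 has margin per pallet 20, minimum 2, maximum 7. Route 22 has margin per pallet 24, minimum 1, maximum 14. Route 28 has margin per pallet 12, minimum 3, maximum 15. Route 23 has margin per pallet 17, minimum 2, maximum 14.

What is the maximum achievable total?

1167

Meeting every minimum uses 0+1+2+1+3+2 = 9 pallets, leaving 52.
Rank by margin per pallet: Route 22 24 > Route 14 21 > Route 27 20 > Route 23 17 > Route 28 12 > Route 13 9.
Route 22: +13 to 14 (cap) — 39 left.
Give Route 14 16 more to hit its cap of 16 — 23 left.
Route 27: +5 to 7 (cap) — 18 left.
Route 23: +12 to 14 (cap) — 6 left.
Only 6 left; Route 28 takes them to reach 9.
Total = 21×16 + 9×1 + 20×7 + 24×14 + 12×9 + 17×14 = 1167.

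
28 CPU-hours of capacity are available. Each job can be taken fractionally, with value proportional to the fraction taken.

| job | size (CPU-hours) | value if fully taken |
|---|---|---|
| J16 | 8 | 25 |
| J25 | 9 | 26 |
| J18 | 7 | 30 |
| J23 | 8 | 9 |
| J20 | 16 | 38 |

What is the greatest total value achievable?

Sort by value density: J18 30/7≈4.29, J16 25/8≈3.12, J25 26/9≈2.89, J20 38/16≈2.38, J23 9/8≈1.12.
J18: take in full, 7 CPU-hours for value 30 ; 21 left.
J16: take in full, 8 CPU-hours for value 25 ; 13 left.
J25: take in full, 9 CPU-hours for value 26 ; 4 left.
Only 4 CPU-hours remain; take 4/16 of J20 for value 38×4/16 = 9.5.
Total value = 90.5.

90.5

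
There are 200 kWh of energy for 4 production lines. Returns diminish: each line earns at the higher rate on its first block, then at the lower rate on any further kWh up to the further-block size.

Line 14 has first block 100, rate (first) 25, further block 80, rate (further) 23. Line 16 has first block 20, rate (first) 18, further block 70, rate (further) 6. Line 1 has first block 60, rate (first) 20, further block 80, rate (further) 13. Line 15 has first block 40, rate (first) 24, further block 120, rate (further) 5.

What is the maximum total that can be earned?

Rank every tier by rate: Line 14/T1 25 > Line 15/T1 24 > Line 14/T2 23 > Line 1/T1 20 > Line 16/T1 18 > Line 1/T2 13 > Line 16/T2 6 > Line 15/T2 5.
Fill Line 14 T1 block (100 at 25) → 100 left.
Fill Line 15 T1 block (40 at 24) → 60 left.
60 remain; put them into Line 14 T2 at 23.
Total = 25×100 + 24×40 + 23×60 = 4840.

4840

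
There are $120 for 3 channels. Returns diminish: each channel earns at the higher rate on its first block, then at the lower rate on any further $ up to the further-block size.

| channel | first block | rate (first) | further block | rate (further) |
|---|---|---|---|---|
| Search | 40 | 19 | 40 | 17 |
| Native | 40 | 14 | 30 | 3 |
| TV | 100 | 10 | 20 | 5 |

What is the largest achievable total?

Order all 6 blocks by rate: Search/tier1 19 > Search/tier2 17 > Native/tier1 14 > TV/tier1 10 > TV/tier2 5 > Native/tier2 3.
Search tier1 at 19: fill all 40 → 80 left.
Fill Search tier2 block (40 at 17) → 40 left.
Native/tier1 (14): +40 → 0 left.
Total = 19×40 + 17×40 + 14×40 = 2000.

2000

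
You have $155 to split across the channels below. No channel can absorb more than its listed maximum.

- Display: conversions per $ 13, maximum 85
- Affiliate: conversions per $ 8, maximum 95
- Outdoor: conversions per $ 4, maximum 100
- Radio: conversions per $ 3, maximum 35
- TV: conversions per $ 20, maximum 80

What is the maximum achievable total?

2575

Rank by conversions per $: TV 20 > Display 13 > Affiliate 8 > Outdoor 4 > Radio 3.
TV: +80 to 80 (cap) → 75 left.
Display has room for 85 but only 75 remain, so it gets 75.
Total = 13×75 + 20×80 = 2575.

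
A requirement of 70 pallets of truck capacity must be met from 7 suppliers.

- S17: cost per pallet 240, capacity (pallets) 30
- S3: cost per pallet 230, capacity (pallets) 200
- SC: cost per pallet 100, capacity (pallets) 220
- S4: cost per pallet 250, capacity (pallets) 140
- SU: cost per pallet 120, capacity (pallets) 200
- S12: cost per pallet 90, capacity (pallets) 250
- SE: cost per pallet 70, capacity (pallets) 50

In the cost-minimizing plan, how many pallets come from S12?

20

Fill from the cheapest supplier first.
Take 50 from SE at 70 → need 20 more.
S12 at 90: take 20 of its 250 → requirement met.
SC, SU, S3, S17, S4: unused.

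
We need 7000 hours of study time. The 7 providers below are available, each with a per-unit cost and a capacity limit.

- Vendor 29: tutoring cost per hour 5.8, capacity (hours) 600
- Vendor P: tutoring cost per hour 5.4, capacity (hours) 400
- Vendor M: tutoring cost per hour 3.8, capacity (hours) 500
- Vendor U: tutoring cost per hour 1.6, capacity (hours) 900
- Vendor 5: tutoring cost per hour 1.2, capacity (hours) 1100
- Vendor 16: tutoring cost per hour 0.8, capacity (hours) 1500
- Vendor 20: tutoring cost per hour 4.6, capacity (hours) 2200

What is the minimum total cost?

20460

Fill from the cheapest provider first.
Vendor 16 (0.8): use full 1500 — 5500 hours to go.
Vendor 5 at 1.2: take all 1100 hours — 4400 still needed.
Vendor U (1.6): use full 900 — 3500 hours to go.
Take 500 from Vendor M at 3.8 — need 3000 more.
Take 2200 from Vendor 20 at 4.6 — need 800 more.
Take 400 from Vendor P at 5.4 — need 400 more.
Take 400 from Vendor 29 at 5.8 to finish.
Cost = 1500×0.8 + 1100×1.2 + 900×1.6 + 500×3.8 + 2200×4.6 + 400×5.4 + 400×5.8 = 20460.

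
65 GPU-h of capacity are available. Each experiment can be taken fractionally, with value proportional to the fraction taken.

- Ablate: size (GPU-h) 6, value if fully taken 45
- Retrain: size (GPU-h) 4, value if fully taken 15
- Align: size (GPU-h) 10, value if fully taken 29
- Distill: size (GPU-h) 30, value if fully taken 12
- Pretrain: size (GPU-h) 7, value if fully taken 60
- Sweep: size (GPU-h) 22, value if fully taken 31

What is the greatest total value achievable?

Best value per unit of size first: Pretrain 60/7≈8.57, Ablate 45/6≈7.5, Retrain 15/4≈3.75, Align 29/10≈2.9, Sweep 31/22≈1.41, Distill 12/30≈0.4.
Take all of Pretrain (7 GPU-h, value 60) ; 58 GPU-h left.
Ablate: take in full, 6 GPU-h for value 45 ; 52 left.
All 4 GPU-h of Retrain fit (value 15) ; 48 remain.
Take all of Align (10 GPU-h, value 29) ; 38 GPU-h left.
Take all of Sweep (22 GPU-h, value 31) ; 16 GPU-h left.
16 GPU-h left: a 16/30 share of Distill gives 12×16/30 = 6.4.
Total value = 186.4.

186.4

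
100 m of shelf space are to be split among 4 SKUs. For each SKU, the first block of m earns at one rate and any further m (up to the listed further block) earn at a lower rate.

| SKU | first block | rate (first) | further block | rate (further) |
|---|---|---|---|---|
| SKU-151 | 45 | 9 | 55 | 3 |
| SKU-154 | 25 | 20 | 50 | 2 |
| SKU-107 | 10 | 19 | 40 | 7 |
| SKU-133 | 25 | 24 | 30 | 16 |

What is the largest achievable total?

Order all 8 blocks by rate: SKU-133/tier1 24 > SKU-154/tier1 20 > SKU-107/tier1 19 > SKU-133/tier2 16 > SKU-151/tier1 9 > SKU-107/tier2 7 > SKU-151/tier2 3 > SKU-154/tier2 2.
SKU-133/tier1 (24): +25 ; 75 left.
SKU-154 tier1 at 20: fill all 25 ; 50 left.
Fill SKU-107 tier1 block (10 at 19) ; 40 left.
SKU-133/tier2 (16): +30 ; 10 left.
SKU-151 tier1 at 9: only 10 left, fill 10.
Total = 24×25 + 20×25 + 19×10 + 16×30 + 9×10 = 1860.

1860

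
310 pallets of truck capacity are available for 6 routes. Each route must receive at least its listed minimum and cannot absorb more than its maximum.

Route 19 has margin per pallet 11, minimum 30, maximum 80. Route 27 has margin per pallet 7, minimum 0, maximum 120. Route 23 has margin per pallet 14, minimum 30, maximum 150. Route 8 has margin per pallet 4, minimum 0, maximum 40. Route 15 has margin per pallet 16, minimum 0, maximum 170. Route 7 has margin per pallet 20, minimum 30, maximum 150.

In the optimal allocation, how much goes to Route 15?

Meeting every minimum uses 30+0+30+0+0+30 = 90 pallets, leaving 220.
Rank by margin per pallet: Route 7 20 > Route 15 16 > Route 23 14 > Route 19 11 > Route 27 7 > Route 8 4.
Route 7: +120 to 150 (cap) → 100 left.
Only 100 left; Route 15 takes them to reach 100.

100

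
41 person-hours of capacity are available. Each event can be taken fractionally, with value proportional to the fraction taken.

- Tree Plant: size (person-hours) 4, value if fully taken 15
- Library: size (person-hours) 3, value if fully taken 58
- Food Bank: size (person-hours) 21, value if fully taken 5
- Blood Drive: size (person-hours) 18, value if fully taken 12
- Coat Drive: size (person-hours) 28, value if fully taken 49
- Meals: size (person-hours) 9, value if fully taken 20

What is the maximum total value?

Best value per unit of size first: Library 58/3≈19.3, Tree Plant 15/4≈3.75, Meals 20/9≈2.22, Coat Drive 49/28≈1.75, Blood Drive 12/18≈0.667, Food Bank 5/21≈0.238.
Take all of Library (3 person-hours, value 58) → 38 person-hours left.
Tree Plant: take in full, 4 person-hours for value 15 → 34 left.
Meals: take in full, 9 person-hours for value 20 → 25 left.
Only 25 person-hours remain; take 25/28 of Coat Drive for value 49×25/28 = 43.75.
Total value = 136.75.

136.75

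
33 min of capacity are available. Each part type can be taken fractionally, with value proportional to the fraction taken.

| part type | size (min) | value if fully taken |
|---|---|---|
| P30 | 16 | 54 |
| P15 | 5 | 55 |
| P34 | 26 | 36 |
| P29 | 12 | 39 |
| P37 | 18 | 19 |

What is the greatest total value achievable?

148

Best value per unit of size first: P15 55/5≈11, P30 54/16≈3.38, P29 39/12≈3.25, P34 36/26≈1.38, P37 19/18≈1.06.
Take all of P15 (5 min, value 55) — 28 min left.
All 16 min of P30 fit (value 54) — 12 remain.
P29: take in full, 12 min for value 39 — 0 left.
Total value = 148.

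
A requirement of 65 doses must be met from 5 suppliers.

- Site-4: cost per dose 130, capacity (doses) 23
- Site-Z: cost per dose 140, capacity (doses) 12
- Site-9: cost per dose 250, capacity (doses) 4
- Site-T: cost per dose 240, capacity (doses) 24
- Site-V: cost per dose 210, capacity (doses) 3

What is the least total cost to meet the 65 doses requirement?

Use suppliers in increasing cost order.
Site-4 (130): use full 23 — 42 doses to go.
Take 12 from Site-Z at 140 — need 30 more.
Take 3 from Site-V at 210 — need 27 more.
Site-T at 240: take all 24 doses — 3 still needed.
Site-9 (250): take the remaining 3 — done.
Cost = 23×130 + 12×140 + 3×210 + 24×240 + 3×250 = 11810.

11810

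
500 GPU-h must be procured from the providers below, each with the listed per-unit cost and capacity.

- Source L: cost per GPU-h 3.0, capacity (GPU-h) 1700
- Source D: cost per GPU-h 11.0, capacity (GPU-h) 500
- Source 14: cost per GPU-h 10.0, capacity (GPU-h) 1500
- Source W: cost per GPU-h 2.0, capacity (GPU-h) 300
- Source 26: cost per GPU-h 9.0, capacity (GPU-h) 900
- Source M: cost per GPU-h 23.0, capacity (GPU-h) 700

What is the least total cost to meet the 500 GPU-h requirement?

Use providers in increasing cost order.
Source W (2.0): use full 300 → 200 GPU-h to go.
Source L (3.0): take the remaining 200 → done.
Source 26, Source 14, Source D, Source M: unused.
Cost = 300×2.0 + 200×3.0 = 1200.

1200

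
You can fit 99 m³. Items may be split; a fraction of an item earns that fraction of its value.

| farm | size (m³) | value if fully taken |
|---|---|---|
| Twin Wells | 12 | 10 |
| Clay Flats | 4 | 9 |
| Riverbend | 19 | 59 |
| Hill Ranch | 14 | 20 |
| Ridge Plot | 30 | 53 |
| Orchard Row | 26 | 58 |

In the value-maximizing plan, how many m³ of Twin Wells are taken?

Rank by value-to-size ratio: Riverbend 59/19≈3.11, Clay Flats 9/4≈2.25, Orchard Row 58/26≈2.23, Ridge Plot 53/30≈1.77, Hill Ranch 20/14≈1.43, Twin Wells 10/12≈0.833.
All 19 m³ of Riverbend fit (value 59) — 80 remain.
Take all of Clay Flats (4 m³, value 9) — 76 m³ left.
Orchard Row: take in full, 26 m³ for value 58 — 50 left.
All 30 m³ of Ridge Plot fit (value 53) — 20 remain.
Hill Ranch: take in full, 14 m³ for value 20 — 6 left.
6 m³ left: a 6/12 share of Twin Wells gives 10×6/12 = 5.

6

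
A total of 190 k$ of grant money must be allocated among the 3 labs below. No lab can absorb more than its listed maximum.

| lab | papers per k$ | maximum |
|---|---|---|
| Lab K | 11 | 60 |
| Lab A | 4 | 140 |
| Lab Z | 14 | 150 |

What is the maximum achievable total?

Rank by papers per k$: Lab Z 14 > Lab K 11 > Lab A 4.
Lab Z: +150 to 150 (cap) ; 40 left.
Lab K has room for 60 but only 40 remain, so it gets 40.
Total = 11×40 + 14×150 = 2540.

2540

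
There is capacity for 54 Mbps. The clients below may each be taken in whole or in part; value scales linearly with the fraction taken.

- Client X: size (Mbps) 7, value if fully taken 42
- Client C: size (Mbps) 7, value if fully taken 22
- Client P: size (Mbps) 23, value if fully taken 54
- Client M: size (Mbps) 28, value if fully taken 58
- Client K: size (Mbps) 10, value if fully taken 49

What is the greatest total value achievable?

Rank by value-to-size ratio: Client X 42/7≈6, Client K 49/10≈4.9, Client C 22/7≈3.14, Client P 54/23≈2.35, Client M 58/28≈2.07.
All 7 Mbps of Client X fit (value 42) ; 47 remain.
Take all of Client K (10 Mbps, value 49) ; 37 Mbps left.
Client C: take in full, 7 Mbps for value 22 ; 30 left.
All 23 Mbps of Client P fit (value 54) ; 7 remain.
7 Mbps left: a 7/28 share of Client M gives 58×7/28 = 14.5.
Total value = 181.5.

181.5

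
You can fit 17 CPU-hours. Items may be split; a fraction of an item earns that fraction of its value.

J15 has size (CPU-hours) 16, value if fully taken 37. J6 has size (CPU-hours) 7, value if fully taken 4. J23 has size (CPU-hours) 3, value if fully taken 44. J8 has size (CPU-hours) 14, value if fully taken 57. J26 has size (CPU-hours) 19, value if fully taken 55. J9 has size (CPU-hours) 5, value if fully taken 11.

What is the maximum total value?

101

Rank by value-to-size ratio: J23 44/3≈14.7, J8 57/14≈4.07, J26 55/19≈2.89, J15 37/16≈2.31, J9 11/5≈2.2, J6 4/7≈0.571.
Take all of J23 (3 CPU-hours, value 44) → 14 CPU-hours left.
All 14 CPU-hours of J8 fit (value 57) → 0 remain.
Total value = 101.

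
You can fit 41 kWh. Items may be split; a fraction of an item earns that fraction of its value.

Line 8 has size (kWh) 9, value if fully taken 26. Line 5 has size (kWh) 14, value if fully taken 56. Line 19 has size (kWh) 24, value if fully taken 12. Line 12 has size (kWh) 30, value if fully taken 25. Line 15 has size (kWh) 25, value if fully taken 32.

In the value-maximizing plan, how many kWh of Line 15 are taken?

18

Sort by value density: Line 5 56/14≈4, Line 8 26/9≈2.89, Line 15 32/25≈1.28, Line 12 25/30≈0.833, Line 19 12/24≈0.5.
Line 5: take in full, 14 kWh for value 56 → 27 left.
Line 8: take in full, 9 kWh for value 26 → 18 left.
Fill the last 18 kWh with part of Line 15: 18/25 of it earns 23.04.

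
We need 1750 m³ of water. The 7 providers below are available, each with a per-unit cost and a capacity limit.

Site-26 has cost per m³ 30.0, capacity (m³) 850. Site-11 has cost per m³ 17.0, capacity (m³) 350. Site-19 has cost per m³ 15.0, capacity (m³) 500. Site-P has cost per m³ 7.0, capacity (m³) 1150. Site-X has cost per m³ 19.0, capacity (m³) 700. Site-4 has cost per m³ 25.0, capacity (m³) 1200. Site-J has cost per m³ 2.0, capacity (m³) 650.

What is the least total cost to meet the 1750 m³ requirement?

Fill from the cheapest provider first.
Site-J (2.0): use full 650 — 1100 m³ to go.
Site-P (7.0): take the remaining 1100 — done.
Site-19, Site-11, Site-X, Site-4, Site-26: unused.
Cost = 650×2.0 + 1100×7.0 = 9000.

9000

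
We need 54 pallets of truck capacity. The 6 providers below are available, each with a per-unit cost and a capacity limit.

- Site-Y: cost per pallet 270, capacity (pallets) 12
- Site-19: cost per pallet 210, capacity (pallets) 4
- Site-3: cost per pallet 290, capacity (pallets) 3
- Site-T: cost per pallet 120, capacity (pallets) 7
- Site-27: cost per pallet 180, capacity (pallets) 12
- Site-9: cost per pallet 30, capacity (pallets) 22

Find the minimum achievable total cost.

Use providers in increasing cost order.
Site-9 (30): use full 22 ; 32 pallets to go.
Site-T (120): use full 7 ; 25 pallets to go.
Site-27 (180): use full 12 ; 13 pallets to go.
Site-19 (210): use full 4 ; 9 pallets to go.
Site-Y (270): take the remaining 9 ; done.
Site-3: unused.
Cost = 22×30 + 7×120 + 12×180 + 4×210 + 9×270 = 6930.

6930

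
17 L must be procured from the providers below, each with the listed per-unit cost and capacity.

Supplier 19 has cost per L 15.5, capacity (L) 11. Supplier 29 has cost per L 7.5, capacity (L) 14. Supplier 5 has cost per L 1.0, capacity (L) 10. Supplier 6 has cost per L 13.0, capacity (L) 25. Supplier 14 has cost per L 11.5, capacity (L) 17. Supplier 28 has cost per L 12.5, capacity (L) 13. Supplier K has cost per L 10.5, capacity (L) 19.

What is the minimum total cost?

62.5

Cheapest first:
Take 10 from Supplier 5 at 1.0 ; need 7 more.
Supplier 29 at 7.5: take 7 of its 14 ; requirement met.
Supplier K, Supplier 14, Supplier 28, Supplier 6, Supplier 19: unused.
Cost = 10×1.0 + 7×7.5 = 62.5.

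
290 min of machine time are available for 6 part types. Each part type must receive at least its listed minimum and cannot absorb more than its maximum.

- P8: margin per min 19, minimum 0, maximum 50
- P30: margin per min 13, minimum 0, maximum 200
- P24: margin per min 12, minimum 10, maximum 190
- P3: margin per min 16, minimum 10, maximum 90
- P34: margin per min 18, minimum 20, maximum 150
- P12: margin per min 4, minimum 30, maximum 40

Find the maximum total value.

4690

Meeting every minimum uses 0+0+10+10+20+30 = 70 min, leaving 220.
Rank by margin per min: P8 19 > P34 18 > P3 16 > P30 13 > P24 12 > P12 4.
Give P8 50 more to hit its cap of 50 ; 170 left.
Give P34 130 more to hit its cap of 150 ; 40 left.
P3 has room for 80 more but only 40 remain, so it gets 50.
Total = 19×50 + 12×10 + 16×50 + 18×150 + 4×30 = 4690.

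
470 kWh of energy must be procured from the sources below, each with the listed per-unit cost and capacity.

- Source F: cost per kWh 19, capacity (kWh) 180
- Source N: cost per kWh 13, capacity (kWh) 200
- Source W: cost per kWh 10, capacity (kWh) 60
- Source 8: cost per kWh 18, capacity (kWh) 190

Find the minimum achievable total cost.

Fill from the cheapest source first.
Take 60 from Source W at 10 — need 410 more.
Source N (13): use full 200 — 210 kWh to go.
Source 8 (18): use full 190 — 20 kWh to go.
Source F (19): take the remaining 20 — done.
Cost = 60×10 + 200×13 + 190×18 + 20×19 = 7000.

7000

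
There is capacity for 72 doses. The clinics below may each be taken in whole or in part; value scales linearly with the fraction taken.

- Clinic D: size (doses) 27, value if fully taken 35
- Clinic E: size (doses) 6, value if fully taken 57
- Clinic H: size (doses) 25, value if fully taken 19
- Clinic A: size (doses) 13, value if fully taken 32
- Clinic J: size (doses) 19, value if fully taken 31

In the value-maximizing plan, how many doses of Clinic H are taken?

Best value per unit of size first: Clinic E 57/6≈9.5, Clinic A 32/13≈2.46, Clinic J 31/19≈1.63, Clinic D 35/27≈1.3, Clinic H 19/25≈0.76.
All 6 doses of Clinic E fit (value 57) ; 66 remain.
All 13 doses of Clinic A fit (value 32) ; 53 remain.
All 19 doses of Clinic J fit (value 31) ; 34 remain.
All 27 doses of Clinic D fit (value 35) ; 7 remain.
Fill the last 7 doses with part of Clinic H: 7/25 of it earns 5.32.

7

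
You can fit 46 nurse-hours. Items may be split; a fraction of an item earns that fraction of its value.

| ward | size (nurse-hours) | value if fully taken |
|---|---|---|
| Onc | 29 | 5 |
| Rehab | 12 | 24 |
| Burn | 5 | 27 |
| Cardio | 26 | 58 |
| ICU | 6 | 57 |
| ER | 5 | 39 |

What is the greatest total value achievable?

189

Best value per unit of size first: ICU 57/6≈9.5, ER 39/5≈7.8, Burn 27/5≈5.4, Cardio 58/26≈2.23, Rehab 24/12≈2, Onc 5/29≈0.172.
ICU: take in full, 6 nurse-hours for value 57 ; 40 left.
All 5 nurse-hours of ER fit (value 39) ; 35 remain.
All 5 nurse-hours of Burn fit (value 27) ; 30 remain.
Cardio: take in full, 26 nurse-hours for value 58 ; 4 left.
Fill the last 4 nurse-hours with part of Rehab: 4/12 of it earns 8.
Total value = 189.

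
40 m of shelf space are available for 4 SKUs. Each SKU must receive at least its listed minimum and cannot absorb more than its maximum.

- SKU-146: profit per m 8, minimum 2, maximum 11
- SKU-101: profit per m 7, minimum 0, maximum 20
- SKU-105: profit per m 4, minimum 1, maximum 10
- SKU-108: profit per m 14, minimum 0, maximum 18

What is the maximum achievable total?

414

Meeting every minimum uses 2+0+1+0 = 3 m, leaving 37.
Rank by profit per m: SKU-108 14 > SKU-146 8 > SKU-101 7 > SKU-105 4.
Give SKU-108 18 more to hit its cap of 18 → 19 left.
SKU-146: +9 to 11 (cap) → 10 left.
Only 10 left; SKU-101 takes them to reach 10.
Total = 8×11 + 7×10 + 4×1 + 14×18 = 414.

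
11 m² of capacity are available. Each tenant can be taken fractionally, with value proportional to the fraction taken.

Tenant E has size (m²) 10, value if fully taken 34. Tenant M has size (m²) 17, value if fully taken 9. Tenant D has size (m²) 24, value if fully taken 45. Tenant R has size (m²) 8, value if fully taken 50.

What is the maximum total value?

60.2

Sort by value density: Tenant R 50/8≈6.25, Tenant E 34/10≈3.4, Tenant D 45/24≈1.88, Tenant M 9/17≈0.529.
All 8 m² of Tenant R fit (value 50) — 3 remain.
Fill the last 3 m² with part of Tenant E: 3/10 of it earns 10.2.
Total value = 60.2.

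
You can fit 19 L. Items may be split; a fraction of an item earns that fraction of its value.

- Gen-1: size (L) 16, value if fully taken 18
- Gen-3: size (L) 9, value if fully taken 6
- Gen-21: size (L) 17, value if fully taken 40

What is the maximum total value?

42.25

Sort by value density: Gen-21 40/17≈2.35, Gen-1 18/16≈1.12, Gen-3 6/9≈0.667.
Gen-21: take in full, 17 L for value 40 — 2 left.
2 L left: a 2/16 share of Gen-1 gives 18×2/16 = 2.25.
Total value = 42.25.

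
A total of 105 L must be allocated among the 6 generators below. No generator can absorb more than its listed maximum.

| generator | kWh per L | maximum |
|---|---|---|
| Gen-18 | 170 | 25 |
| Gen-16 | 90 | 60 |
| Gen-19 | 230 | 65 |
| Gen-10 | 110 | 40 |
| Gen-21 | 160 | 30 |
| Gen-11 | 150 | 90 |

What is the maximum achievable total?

Highest kWh per L first: Gen-19 230 > Gen-18 170 > Gen-21 160 > Gen-11 150 > Gen-10 110 > Gen-16 90.
Gen-19: +65 to 65 (cap) → 40 left.
Give Gen-18 25 to hit its cap of 25 → 15 left.
Gen-21: +15 (room for 30) → 15. Pool exhausted.
Total = 170×25 + 230×65 + 160×15 = 21600.

21600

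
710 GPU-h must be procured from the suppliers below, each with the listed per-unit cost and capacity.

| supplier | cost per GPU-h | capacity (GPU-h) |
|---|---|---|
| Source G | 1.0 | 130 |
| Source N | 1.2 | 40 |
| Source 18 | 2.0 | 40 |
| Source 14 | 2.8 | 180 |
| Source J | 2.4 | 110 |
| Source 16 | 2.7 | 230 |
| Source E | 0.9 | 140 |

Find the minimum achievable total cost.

1325

Cheapest first:
Take 140 from Source E at 0.9 ; need 570 more.
Source G (1.0): use full 130 ; 440 GPU-h to go.
Source N (1.2): use full 40 ; 400 GPU-h to go.
Source 18 at 2.0: take all 40 GPU-h ; 360 still needed.
Take 110 from Source J at 2.4 ; need 250 more.
Source 16 at 2.7: take all 230 GPU-h ; 20 still needed.
Source 14 at 2.8: take 20 of its 180 ; requirement met.
Cost = 140×0.9 + 130×1.0 + 40×1.2 + 40×2.0 + 110×2.4 + 230×2.7 + 20×2.8 = 1325.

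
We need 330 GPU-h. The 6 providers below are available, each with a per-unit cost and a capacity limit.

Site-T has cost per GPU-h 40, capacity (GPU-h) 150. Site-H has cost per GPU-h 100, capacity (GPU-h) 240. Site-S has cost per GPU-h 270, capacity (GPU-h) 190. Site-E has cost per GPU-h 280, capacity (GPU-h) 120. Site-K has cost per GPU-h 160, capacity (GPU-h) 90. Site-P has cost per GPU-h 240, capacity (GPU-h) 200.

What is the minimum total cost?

Use providers in increasing cost order.
Site-T at 40: take all 150 GPU-h → 180 still needed.
Take 180 from Site-H at 100 to finish.
Site-K, Site-P, Site-S, Site-E: unused.
Cost = 150×40 + 180×100 = 24000.

24000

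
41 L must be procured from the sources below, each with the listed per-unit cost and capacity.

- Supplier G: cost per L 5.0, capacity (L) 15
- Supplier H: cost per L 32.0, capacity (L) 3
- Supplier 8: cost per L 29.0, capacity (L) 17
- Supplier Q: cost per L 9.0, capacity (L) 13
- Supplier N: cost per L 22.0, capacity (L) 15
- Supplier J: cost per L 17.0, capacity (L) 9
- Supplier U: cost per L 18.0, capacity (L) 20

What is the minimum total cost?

Cheapest first:
Take 15 from Supplier G at 5.0 — need 26 more.
Supplier Q at 9.0: take all 13 L — 13 still needed.
Supplier J at 17.0: take all 9 L — 4 still needed.
Supplier U at 18.0: take 4 of its 20 — requirement met.
Supplier N, Supplier 8, Supplier H: unused.
Cost = 15×5.0 + 13×9.0 + 9×17.0 + 4×18.0 = 417.

417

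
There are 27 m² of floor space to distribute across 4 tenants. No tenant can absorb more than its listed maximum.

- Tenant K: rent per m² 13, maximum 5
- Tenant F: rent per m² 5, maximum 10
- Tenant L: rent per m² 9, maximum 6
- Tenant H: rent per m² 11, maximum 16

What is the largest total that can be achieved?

Highest rent per m² first: Tenant K 13 > Tenant H 11 > Tenant L 9 > Tenant F 5.
Tenant K: +5 to 5 (cap) — 22 left.
Tenant H takes 16 to reach its cap of 16 — 6 left.
Tenant L takes 6 to reach its cap of 6 — 0 left.
Total = 13×5 + 9×6 + 11×16 = 295.

295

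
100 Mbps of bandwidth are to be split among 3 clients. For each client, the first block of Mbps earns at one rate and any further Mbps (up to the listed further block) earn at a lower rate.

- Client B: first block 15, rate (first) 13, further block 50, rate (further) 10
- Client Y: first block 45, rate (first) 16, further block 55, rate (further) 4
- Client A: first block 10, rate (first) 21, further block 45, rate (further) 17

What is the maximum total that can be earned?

1695

Order all 6 blocks by rate: Client A/T1 21 > Client A/T2 17 > Client Y/T1 16 > Client B/T1 13 > Client B/T2 10 > Client Y/T2 4.
Client A/T1 (21): +10 → 90 left.
Client A T2 at 17: fill all 45 → 45 left.
Client Y/T1 (16): +45 → 0 left.
Total = 21×10 + 17×45 + 16×45 = 1695.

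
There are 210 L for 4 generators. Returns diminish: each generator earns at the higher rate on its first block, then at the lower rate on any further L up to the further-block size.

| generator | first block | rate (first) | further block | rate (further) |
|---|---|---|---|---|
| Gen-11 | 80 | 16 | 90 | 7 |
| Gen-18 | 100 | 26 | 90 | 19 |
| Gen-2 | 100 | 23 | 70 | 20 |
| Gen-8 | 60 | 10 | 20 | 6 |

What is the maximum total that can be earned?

Treat each block as its own option and order by rate: Gen-18/first 26 > Gen-2/first 23 > Gen-2/second 20 > Gen-18/second 19 > Gen-11/first 16 > Gen-8/first 10 > Gen-11/second 7 > Gen-8/second 6.
Gen-18 first at 26: fill all 100 → 110 left.
Gen-2/first (23): +100 → 10 left.
Gen-2 second at 20: only 10 left, fill 10.
Total = 26×100 + 23×100 + 20×10 = 5100.

5100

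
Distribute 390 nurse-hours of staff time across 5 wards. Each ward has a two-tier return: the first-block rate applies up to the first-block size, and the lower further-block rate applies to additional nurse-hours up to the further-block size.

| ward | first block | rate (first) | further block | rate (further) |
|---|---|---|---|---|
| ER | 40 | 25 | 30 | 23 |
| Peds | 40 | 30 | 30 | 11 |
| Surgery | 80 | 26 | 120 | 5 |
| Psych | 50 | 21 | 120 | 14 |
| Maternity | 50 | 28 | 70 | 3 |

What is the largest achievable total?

Order all 10 blocks by rate: Peds/first 30 > Maternity/first 28 > Surgery/first 26 > ER/first 25 > ER/second 23 > Psych/first 21 > Psych/second 14 > Peds/second 11 > Surgery/second 5 > Maternity/second 3.
Fill Peds first block (40 at 30) — 350 left.
Maternity first at 28: fill all 50 — 300 left.
Fill Surgery first block (80 at 26) — 220 left.
ER/first (25): +40 — 180 left.
ER/second (23): +30 — 150 left.
Psych/first (21): +50 — 100 left.
100 remain; put them into Psych second at 14.
Total = 30×40 + 28×50 + 26×80 + 25×40 + 23×30 + 21×50 + 14×100 = 8820.

8820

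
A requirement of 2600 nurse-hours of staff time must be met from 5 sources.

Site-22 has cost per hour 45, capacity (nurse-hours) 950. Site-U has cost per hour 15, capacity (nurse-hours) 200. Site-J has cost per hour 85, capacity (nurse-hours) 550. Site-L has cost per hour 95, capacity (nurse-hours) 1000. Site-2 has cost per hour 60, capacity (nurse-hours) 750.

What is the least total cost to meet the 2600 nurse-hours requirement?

151750

Fill from the cheapest source first.
Take 200 from Site-U at 15 — need 2400 more.
Take 950 from Site-22 at 45 — need 1450 more.
Site-2 (60): use full 750 — 700 nurse-hours to go.
Site-J (85): use full 550 — 150 nurse-hours to go.
Site-L (95): take the remaining 150 — done.
Cost = 200×15 + 950×45 + 750×60 + 550×85 + 150×95 = 151750.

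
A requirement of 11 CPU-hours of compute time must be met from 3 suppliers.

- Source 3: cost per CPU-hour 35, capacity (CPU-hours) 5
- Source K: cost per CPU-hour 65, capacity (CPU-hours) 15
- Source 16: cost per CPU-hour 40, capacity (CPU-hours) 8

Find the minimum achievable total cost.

415

Cheapest first:
Source 3 at 35: take all 5 CPU-hours — 6 still needed.
Take 6 from Source 16 at 40 to finish.
Source K: unused.
Cost = 5×35 + 6×40 = 415.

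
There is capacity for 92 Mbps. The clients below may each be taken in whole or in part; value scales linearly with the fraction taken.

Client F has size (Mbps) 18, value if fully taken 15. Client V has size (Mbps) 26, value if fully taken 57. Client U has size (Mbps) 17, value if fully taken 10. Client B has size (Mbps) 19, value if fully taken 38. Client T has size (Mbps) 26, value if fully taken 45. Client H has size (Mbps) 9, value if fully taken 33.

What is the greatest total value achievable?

183

Sort by value density: Client H 33/9≈3.67, Client V 57/26≈2.19, Client B 38/19≈2, Client T 45/26≈1.73, Client F 15/18≈0.833, Client U 10/17≈0.588.
All 9 Mbps of Client H fit (value 33) ; 83 remain.
Client V: take in full, 26 Mbps for value 57 ; 57 left.
Take all of Client B (19 Mbps, value 38) ; 38 Mbps left.
Client T: take in full, 26 Mbps for value 45 ; 12 left.
Fill the last 12 Mbps with part of Client F: 12/18 of it earns 10.
Total value = 183.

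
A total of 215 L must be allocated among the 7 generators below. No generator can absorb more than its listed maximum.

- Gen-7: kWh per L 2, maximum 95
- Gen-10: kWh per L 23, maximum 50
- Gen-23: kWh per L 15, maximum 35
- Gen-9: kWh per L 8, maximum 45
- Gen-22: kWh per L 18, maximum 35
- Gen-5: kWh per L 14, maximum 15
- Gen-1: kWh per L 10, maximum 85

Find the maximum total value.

3315

Rank by kWh per L: Gen-10 23 > Gen-22 18 > Gen-23 15 > Gen-5 14 > Gen-1 10 > Gen-9 8 > Gen-7 2.
Give Gen-10 50 to hit its cap of 50 → 165 left.
Gen-22: +35 to 35 (cap) → 130 left.
Gen-23: +35 to 35 (cap) → 95 left.
Gen-5 takes 15 to reach its cap of 15 → 80 left.
Only 80 left; Gen-1 takes them to reach 80.
Total = 23×50 + 15×35 + 18×35 + 14×15 + 10×80 = 3315.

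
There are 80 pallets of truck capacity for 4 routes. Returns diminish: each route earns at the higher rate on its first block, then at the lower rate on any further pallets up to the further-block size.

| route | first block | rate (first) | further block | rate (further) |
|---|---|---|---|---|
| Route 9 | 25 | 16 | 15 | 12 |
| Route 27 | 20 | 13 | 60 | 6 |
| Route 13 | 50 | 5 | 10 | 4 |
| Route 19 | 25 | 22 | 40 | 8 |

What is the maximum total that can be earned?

1330

Rank every tier by rate: Route 19/T1 22 > Route 9/T1 16 > Route 27/T1 13 > Route 9/T2 12 > Route 19/T2 8 > Route 27/T2 6 > Route 13/T1 5 > Route 13/T2 4.
Route 19 T1 at 22: fill all 25 → 55 left.
Fill Route 9 T1 block (25 at 16) → 30 left.
Route 27/T1 (13): +20 → 10 left.
Route 9 T2 at 12: only 10 left, fill 10.
Total = 22×25 + 16×25 + 13×20 + 12×10 = 1330.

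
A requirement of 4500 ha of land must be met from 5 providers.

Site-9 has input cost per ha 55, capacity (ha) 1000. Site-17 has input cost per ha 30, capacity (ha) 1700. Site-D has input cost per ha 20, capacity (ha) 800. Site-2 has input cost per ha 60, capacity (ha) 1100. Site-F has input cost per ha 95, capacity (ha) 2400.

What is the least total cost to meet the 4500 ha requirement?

182000

Fill from the cheapest provider first.
Site-D (20): use full 800 → 3700 ha to go.
Site-17 at 30: take all 1700 ha → 2000 still needed.
Site-9 (55): use full 1000 → 1000 ha to go.
Site-2 at 60: take 1000 of its 1100 → requirement met.
Site-F: unused.
Cost = 800×20 + 1700×30 + 1000×55 + 1000×60 = 182000.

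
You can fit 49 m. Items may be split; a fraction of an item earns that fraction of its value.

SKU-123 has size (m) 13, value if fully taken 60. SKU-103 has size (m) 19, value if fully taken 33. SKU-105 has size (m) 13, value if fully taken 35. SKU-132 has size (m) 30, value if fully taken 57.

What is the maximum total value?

138.7

Rank by value-to-size ratio: SKU-123 60/13≈4.62, SKU-105 35/13≈2.69, SKU-132 57/30≈1.9, SKU-103 33/19≈1.74.
Take all of SKU-123 (13 m, value 60) — 36 m left.
SKU-105: take in full, 13 m for value 35 — 23 left.
Fill the last 23 m with part of SKU-132: 23/30 of it earns 43.7.
Total value = 138.7.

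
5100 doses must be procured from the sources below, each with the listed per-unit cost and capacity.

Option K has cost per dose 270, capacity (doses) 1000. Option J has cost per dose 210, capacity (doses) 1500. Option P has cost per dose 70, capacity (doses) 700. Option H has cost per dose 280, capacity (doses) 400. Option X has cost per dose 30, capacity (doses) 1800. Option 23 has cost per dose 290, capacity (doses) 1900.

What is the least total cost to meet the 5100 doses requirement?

716000

Cheapest first:
Option X at 30: take all 1800 doses — 3300 still needed.
Take 700 from Option P at 70 — need 2600 more.
Take 1500 from Option J at 210 — need 1100 more.
Option K (270): use full 1000 — 100 doses to go.
Take 100 from Option H at 280 to finish.
Option 23: unused.
Cost = 1800×30 + 700×70 + 1500×210 + 1000×270 + 100×280 = 716000.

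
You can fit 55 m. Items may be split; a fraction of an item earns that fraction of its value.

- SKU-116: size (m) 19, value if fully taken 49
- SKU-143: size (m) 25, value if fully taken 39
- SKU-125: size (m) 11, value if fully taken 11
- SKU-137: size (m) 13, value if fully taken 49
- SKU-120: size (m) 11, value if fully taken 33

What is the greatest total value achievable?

149.72

Rank by value-to-size ratio: SKU-137 49/13≈3.77, SKU-120 33/11≈3, SKU-116 49/19≈2.58, SKU-143 39/25≈1.56, SKU-125 11/11≈1.
SKU-137: take in full, 13 m for value 49 ; 42 left.
Take all of SKU-120 (11 m, value 33) ; 31 m left.
SKU-116: take in full, 19 m for value 49 ; 12 left.
Only 12 m remain; take 12/25 of SKU-143 for value 39×12/25 = 18.72.
Total value = 149.72.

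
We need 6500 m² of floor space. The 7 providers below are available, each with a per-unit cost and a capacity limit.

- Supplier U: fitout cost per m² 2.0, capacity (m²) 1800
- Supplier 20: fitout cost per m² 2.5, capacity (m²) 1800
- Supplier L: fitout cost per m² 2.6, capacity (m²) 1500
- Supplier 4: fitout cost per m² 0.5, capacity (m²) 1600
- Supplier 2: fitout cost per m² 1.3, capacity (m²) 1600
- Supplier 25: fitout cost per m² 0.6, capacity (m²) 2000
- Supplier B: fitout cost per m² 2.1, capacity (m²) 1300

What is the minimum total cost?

6680

Fill from the cheapest provider first.
Supplier 4 (0.5): use full 1600 ; 4900 m² to go.
Supplier 25 (0.6): use full 2000 ; 2900 m² to go.
Take 1600 from Supplier 2 at 1.3 ; need 1300 more.
Supplier U at 2.0: take 1300 of its 1800 ; requirement met.
Supplier B, Supplier 20, Supplier L: unused.
Cost = 1600×0.5 + 2000×0.6 + 1600×1.3 + 1300×2.0 = 6680.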